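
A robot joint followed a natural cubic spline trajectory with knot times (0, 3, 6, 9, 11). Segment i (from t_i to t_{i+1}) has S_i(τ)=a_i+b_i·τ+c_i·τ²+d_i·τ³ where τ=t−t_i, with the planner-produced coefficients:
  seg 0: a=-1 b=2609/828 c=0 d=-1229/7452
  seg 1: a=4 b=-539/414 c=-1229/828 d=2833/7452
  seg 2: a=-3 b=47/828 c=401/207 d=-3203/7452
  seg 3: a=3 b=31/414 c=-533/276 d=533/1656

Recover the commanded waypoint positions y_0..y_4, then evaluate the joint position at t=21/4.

y_0 = S_0(0) = a_0 = -1
y_1 = S_1(0) = a_1 = 4
y_2 = S_2(0) = a_2 = -3
y_3 = S_3(0) = a_3 = 3
y_4 = S_3(2) = -2
t_q=21/4 is in segment 1 (τ=9/4); S_1(τ)=-541/256

y_0=-1 y_1=4 y_2=-3 y_3=3 y_4=-2
S(21/4) = -541/256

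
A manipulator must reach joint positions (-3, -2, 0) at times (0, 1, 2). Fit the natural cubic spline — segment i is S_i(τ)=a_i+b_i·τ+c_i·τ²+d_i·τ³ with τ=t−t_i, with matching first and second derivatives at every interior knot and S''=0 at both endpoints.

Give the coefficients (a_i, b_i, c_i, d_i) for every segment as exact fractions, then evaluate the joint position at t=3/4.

  seg 0: a=-3 b=3/4 c=0 d=1/4
  seg 1: a=-2 b=3/2 c=3/4 d=-1/4
S(3/4) = -597/256

Δ: Δ0=1, Δ1=2
row 1: diag=4, rhs=6; c'=1/4, d'=3/2
back: M1=3/2
M: M0=0, M1=3/2, M2=0
seg 0: a=-3, c=M0/2=0, d=(M1−M0)/(6·1)=1/4, b=Δ0−h0·(2M0+M1)/6=3/4
seg 1: a=-2, c=M1/2=3/4, d=(M2−M1)/(6·1)=-1/4, b=Δ1−h1·(2M1+M2)/6=3/2
t_q=3/4 → seg 0, τ=3/4; S=-3+3/4·τ+0·τ²+1/4·τ³=-597/256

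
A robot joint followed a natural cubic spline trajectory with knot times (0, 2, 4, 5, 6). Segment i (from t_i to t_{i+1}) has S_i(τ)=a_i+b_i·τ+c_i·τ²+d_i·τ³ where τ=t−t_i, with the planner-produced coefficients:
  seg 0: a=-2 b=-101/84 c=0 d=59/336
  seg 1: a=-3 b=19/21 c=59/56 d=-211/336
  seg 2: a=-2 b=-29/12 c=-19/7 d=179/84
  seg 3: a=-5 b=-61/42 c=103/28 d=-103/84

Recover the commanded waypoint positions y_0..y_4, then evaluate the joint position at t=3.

y_0 = S_0(0) = a_0 = -2
y_1 = S_1(0) = a_1 = -3
y_2 = S_2(0) = a_2 = -2
y_3 = S_3(0) = a_3 = -5
y_4 = S_3(1) = -4
t_q=3 is in segment 1 (τ=1); S_1(τ)=-187/112

y_0=-2 y_1=-3 y_2=-2 y_3=-5 y_4=-4
S(3) = -187/112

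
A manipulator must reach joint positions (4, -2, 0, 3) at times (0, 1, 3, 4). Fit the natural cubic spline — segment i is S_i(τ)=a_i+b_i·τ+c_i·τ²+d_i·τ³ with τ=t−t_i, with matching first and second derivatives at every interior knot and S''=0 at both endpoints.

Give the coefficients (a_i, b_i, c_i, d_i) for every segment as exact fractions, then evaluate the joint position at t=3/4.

  seg 0: a=4 b=-115/16 c=0 d=19/16
  seg 1: a=-2 b=-29/8 c=57/16 d=-5/8
  seg 2: a=0 b=25/8 c=-3/16 d=1/16
S(3/4) = -911/1024

Δ: Δ0=-6, Δ1=1, Δ2=3
row 1: diag=6, rhs=42; c'=1/3, d'=7
row 2: denom=6−2·1/3=16/3; d'=(12−2·7)/(16/3)=-3/8
back: M2=-3/8
back: M1=7−1/3·-3/8=57/8
M: M0=0, M1=57/8, M2=-3/8, M3=0
seg 0: a=4, c=M0/2=0, d=(M1−M0)/(6·1)=19/16, b=Δ0−h0·(2M0+M1)/6=-115/16
seg 1: a=-2, c=M1/2=57/16, d=(M2−M1)/(6·2)=-5/8, b=Δ1−h1·(2M1+M2)/6=-29/8
seg 2: a=0, c=M2/2=-3/16, d=(M3−M2)/(6·1)=1/16, b=Δ2−h2·(2M2+M3)/6=25/8
t_q=3/4 → seg 0, τ=3/4; S=4+-115/16·τ+0·τ²+19/16·τ³=-911/1024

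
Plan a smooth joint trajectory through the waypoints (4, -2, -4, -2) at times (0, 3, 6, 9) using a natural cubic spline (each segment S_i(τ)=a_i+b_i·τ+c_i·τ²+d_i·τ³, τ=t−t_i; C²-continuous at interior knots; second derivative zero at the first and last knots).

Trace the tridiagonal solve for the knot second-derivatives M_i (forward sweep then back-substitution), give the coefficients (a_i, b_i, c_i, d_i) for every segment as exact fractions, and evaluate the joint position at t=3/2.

Δ: Δ0=-2, Δ1=-2/3, Δ2=2/3
row 1: diag=12, rhs=8; c'=1/4, d'=2/3
row 2: denom=12−3·1/4=45/4; d'=(8−3·2/3)/(45/4)=8/15
back: M2=8/15
back: M1=2/3−1/4·8/15=8/15
M: M0=0, M1=8/15, M2=8/15, M3=0
seg 0: a=4, c=M0/2=0, d=(M1−M0)/(6·3)=4/135, b=Δ0−h0·(2M0+M1)/6=-34/15
seg 1: a=-2, c=M1/2=4/15, d=(M2−M1)/(6·3)=0, b=Δ1−h1·(2M1+M2)/6=-22/15
seg 2: a=-4, c=M2/2=4/15, d=(M3−M2)/(6·3)=-4/135, b=Δ2−h2·(2M2+M3)/6=2/15
t_q=3/2 → seg 0, τ=3/2; S=4+-34/15·τ+0·τ²+4/135·τ³=7/10

  seg 0: a=4 b=-34/15 c=0 d=4/135
  seg 1: a=-2 b=-22/15 c=4/15 d=0
  seg 2: a=-4 b=2/15 c=4/15 d=-4/135
S(3/2) = 7/10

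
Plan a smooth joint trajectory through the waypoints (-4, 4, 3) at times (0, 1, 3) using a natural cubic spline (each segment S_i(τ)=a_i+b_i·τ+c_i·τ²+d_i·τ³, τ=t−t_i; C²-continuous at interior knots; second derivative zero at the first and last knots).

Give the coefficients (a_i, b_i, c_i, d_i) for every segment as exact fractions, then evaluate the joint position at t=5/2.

Δ: Δ0=8, Δ1=-1/2
row 1: diag=6, rhs=-51; c'=1/3, d'=-17/2
back: M1=-17/2
M: M0=0, M1=-17/2, M2=0
seg 0: a=-4, c=M0/2=0, d=(M1−M0)/(6·1)=-17/12, b=Δ0−h0·(2M0+M1)/6=113/12
seg 1: a=4, c=M1/2=-17/4, d=(M2−M1)/(6·2)=17/24, b=Δ1−h1·(2M1+M2)/6=31/6
t_q=5/2 → seg 1, τ=3/2; S=4+31/6·τ+-17/4·τ²+17/24·τ³=293/64

  seg 0: a=-4 b=113/12 c=0 d=-17/12
  seg 1: a=4 b=31/6 c=-17/4 d=17/24
S(5/2) = 293/64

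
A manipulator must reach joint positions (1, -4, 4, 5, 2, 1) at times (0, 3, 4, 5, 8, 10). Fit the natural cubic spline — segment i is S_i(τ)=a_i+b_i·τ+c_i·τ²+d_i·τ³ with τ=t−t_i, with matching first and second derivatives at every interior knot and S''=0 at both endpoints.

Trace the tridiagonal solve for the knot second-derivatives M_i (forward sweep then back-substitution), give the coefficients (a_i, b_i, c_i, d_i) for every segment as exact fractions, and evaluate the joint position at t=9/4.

Δ: Δ0=-5/3, Δ1=8, Δ2=1, Δ3=-1, Δ4=-1/2
row 1: diag=8, rhs=58; c'=1/8, d'=29/4
row 2: denom=4−1·1/8=31/8; d'=(-42−1·29/4)/(31/8)=-394/31
row 3: denom=8−1·8/31=240/31; d'=(-12−1·-394/31)/(240/31)=11/120
row 4: denom=10−3·31/80=707/80; d'=(3−3·11/120)/(707/80)=218/707
back: M4=218/707
back: M3=11/120−31/80·218/707=-59/2121
back: M2=-394/31−8/31·-59/2121=-26942/2121
back: M1=29/4−1/8·-26942/2121=18745/2121
M: M0=0, M1=18745/2121, M2=-26942/2121, M3=-59/2121, M4=218/707, M5=0
seg 0: a=1, c=M0/2=0, d=(M1−M0)/(6·3)=18745/38178, b=Δ0−h0·(2M0+M1)/6=-8605/1414
seg 1: a=-4, c=M1/2=18745/4242, d=(M2−M1)/(6·1)=-15229/4242, b=Δ1−h1·(2M1+M2)/6=5070/707
seg 2: a=4, c=M2/2=-13471/2121, d=(M3−M2)/(6·1)=2987/1414, b=Δ2−h2·(2M2+M3)/6=22223/4242
seg 3: a=5, c=M3/2=-59/4242, d=(M4−M3)/(6·3)=713/38178, b=Δ3−h3·(2M3+M4)/6=-2389/2121
seg 4: a=2, c=M4/2=109/707, d=(M5−M4)/(6·2)=-109/4242, b=Δ4−h4·(2M4+M5)/6=-2993/4242
t_q=9/4 → seg 0, τ=9/4; S=1+-8605/1414·τ+0·τ²+18745/38178·τ³=-91787/12928

  seg 0: a=1 b=-8605/1414 c=0 d=18745/38178
  seg 1: a=-4 b=5070/707 c=18745/4242 d=-15229/4242
  seg 2: a=4 b=22223/4242 c=-13471/2121 d=2987/1414
  seg 3: a=5 b=-2389/2121 c=-59/4242 d=713/38178
  seg 4: a=2 b=-2993/4242 c=109/707 d=-109/4242
S(9/4) = -91787/12928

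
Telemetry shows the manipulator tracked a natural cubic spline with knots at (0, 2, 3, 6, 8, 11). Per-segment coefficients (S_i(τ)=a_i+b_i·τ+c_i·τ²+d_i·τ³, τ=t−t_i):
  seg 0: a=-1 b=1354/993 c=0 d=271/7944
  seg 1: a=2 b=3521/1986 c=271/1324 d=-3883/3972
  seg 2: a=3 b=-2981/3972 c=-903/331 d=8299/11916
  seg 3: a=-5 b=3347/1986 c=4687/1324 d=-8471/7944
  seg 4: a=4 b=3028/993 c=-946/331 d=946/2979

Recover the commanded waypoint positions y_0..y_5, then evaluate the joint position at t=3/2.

y_0 = S_0(0) = a_0 = -1
y_1 = S_1(0) = a_1 = 2
y_2 = S_2(0) = a_2 = 3
y_3 = S_3(0) = a_3 = -5
y_4 = S_4(0) = a_4 = 4
y_5 = S_4(3) = -4
t_q=3/2 is in segment 0 (τ=3/2); S_0(τ)=24583/21184

y_0=-1 y_1=2 y_2=3 y_3=-5 y_4=4 y_5=-4
S(3/2) = 24583/21184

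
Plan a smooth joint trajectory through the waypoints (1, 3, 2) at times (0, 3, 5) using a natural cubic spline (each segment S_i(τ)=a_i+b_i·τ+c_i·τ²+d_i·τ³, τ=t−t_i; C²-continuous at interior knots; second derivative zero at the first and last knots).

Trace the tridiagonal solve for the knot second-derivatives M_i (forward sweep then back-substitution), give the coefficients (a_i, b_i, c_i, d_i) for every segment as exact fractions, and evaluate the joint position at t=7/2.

  seg 0: a=1 b=61/60 c=0 d=-7/180
  seg 1: a=3 b=-1/30 c=-7/20 d=7/120
S(7/2) = 929/320

Δ: Δ0=2/3, Δ1=-1/2
row 1: diag=10, rhs=-7; c'=1/5, d'=-7/10
back: M1=-7/10
M: M0=0, M1=-7/10, M2=0
seg 0: a=1, c=M0/2=0, d=(M1−M0)/(6·3)=-7/180, b=Δ0−h0·(2M0+M1)/6=61/60
seg 1: a=3, c=M1/2=-7/20, d=(M2−M1)/(6·2)=7/120, b=Δ1−h1·(2M1+M2)/6=-1/30
t_q=7/2 → seg 1, τ=1/2; S=3+-1/30·τ+-7/20·τ²+7/120·τ³=929/320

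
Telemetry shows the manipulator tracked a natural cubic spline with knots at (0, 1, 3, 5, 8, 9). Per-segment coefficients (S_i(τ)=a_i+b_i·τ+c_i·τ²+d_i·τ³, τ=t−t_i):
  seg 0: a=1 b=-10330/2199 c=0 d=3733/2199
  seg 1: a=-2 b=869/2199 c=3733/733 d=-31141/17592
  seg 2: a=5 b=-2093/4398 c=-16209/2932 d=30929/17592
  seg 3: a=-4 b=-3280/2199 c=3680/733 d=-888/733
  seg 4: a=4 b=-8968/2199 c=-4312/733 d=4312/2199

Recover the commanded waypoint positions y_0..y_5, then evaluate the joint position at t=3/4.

y_0 = S_0(0) = a_0 = 1
y_1 = S_1(0) = a_1 = -2
y_2 = S_2(0) = a_2 = 5
y_3 = S_3(0) = a_3 = -4
y_4 = S_4(0) = a_4 = 4
y_5 = S_4(1) = -4
t_q=3/4 is in segment 0 (τ=3/4); S_0(τ)=-84771/46912

y_0=1 y_1=-2 y_2=5 y_3=-4 y_4=4 y_5=-4
S(3/4) = -84771/46912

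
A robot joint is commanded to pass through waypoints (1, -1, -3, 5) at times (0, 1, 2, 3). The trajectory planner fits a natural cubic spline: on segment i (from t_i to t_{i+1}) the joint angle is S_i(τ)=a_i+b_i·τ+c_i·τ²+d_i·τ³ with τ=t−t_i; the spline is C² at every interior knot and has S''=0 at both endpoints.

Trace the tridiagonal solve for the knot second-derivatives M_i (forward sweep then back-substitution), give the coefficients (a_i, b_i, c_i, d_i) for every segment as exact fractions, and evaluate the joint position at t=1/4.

  seg 0: a=1 b=-4/3 c=0 d=-2/3
  seg 1: a=-1 b=-10/3 c=-2 d=10/3
  seg 2: a=-3 b=8/3 c=8 d=-8/3
S(1/4) = 21/32

Δ: Δ0=-2, Δ1=-2, Δ2=8
row 1: diag=4, rhs=0; c'=1/4, d'=0
row 2: denom=4−1·1/4=15/4; d'=(60−1·0)/(15/4)=16
back: M2=16
back: M1=0−1/4·16=-4
M: M0=0, M1=-4, M2=16, M3=0
seg 0: a=1, c=M0/2=0, d=(M1−M0)/(6·1)=-2/3, b=Δ0−h0·(2M0+M1)/6=-4/3
seg 1: a=-1, c=M1/2=-2, d=(M2−M1)/(6·1)=10/3, b=Δ1−h1·(2M1+M2)/6=-10/3
seg 2: a=-3, c=M2/2=8, d=(M3−M2)/(6·1)=-8/3, b=Δ2−h2·(2M2+M3)/6=8/3
t_q=1/4 → seg 0, τ=1/4; S=1+-4/3·τ+0·τ²+-2/3·τ³=21/32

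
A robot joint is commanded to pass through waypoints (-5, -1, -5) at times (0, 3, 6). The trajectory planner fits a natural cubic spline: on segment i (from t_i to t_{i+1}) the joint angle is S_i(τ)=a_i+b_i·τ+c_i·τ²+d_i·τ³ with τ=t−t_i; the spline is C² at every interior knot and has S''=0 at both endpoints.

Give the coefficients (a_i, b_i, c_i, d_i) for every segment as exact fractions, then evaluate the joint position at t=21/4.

  seg 0: a=-5 b=2 c=0 d=-2/27
  seg 1: a=-1 b=0 c=-2/3 d=2/27
S(21/4) = -113/32

Δ: Δ0=4/3, Δ1=-4/3
row 1: diag=12, rhs=-16; c'=1/4, d'=-4/3
back: M1=-4/3
M: M0=0, M1=-4/3, M2=0
seg 0: a=-5, c=M0/2=0, d=(M1−M0)/(6·3)=-2/27, b=Δ0−h0·(2M0+M1)/6=2
seg 1: a=-1, c=M1/2=-2/3, d=(M2−M1)/(6·3)=2/27, b=Δ1−h1·(2M1+M2)/6=0
t_q=21/4 → seg 1, τ=9/4; S=-1+0·τ+-2/3·τ²+2/27·τ³=-113/32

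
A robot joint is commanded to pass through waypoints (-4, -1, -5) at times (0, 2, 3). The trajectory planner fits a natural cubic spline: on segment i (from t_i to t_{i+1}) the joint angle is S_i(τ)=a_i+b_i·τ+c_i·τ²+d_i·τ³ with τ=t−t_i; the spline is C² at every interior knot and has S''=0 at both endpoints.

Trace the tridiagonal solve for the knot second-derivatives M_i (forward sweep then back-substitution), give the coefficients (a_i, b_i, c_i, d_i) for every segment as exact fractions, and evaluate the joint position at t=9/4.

  seg 0: a=-4 b=10/3 c=0 d=-11/24
  seg 1: a=-1 b=-13/6 c=-11/4 d=11/12
S(9/4) = -435/256

Δ: Δ0=3/2, Δ1=-4
row 1: diag=6, rhs=-33; c'=1/6, d'=-11/2
back: M1=-11/2
M: M0=0, M1=-11/2, M2=0
seg 0: a=-4, c=M0/2=0, d=(M1−M0)/(6·2)=-11/24, b=Δ0−h0·(2M0+M1)/6=10/3
seg 1: a=-1, c=M1/2=-11/4, d=(M2−M1)/(6·1)=11/12, b=Δ1−h1·(2M1+M2)/6=-13/6
t_q=9/4 → seg 1, τ=1/4; S=-1+-13/6·τ+-11/4·τ²+11/12·τ³=-435/256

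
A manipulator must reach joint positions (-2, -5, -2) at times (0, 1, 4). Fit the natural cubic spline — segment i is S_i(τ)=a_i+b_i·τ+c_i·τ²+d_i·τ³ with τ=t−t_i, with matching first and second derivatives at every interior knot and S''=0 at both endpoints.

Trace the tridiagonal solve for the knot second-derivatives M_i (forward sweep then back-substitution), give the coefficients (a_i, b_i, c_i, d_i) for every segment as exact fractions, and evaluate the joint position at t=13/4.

Δ: Δ0=-3, Δ1=1
row 1: diag=8, rhs=24; c'=3/8, d'=3
back: M1=3
M: M0=0, M1=3, M2=0
seg 0: a=-2, c=M0/2=0, d=(M1−M0)/(6·1)=1/2, b=Δ0−h0·(2M0+M1)/6=-7/2
seg 1: a=-5, c=M1/2=3/2, d=(M2−M1)/(6·3)=-1/6, b=Δ1−h1·(2M1+M2)/6=-2
t_q=13/4 → seg 1, τ=9/4; S=-5+-2·τ+3/2·τ²+-1/6·τ³=-487/128

  seg 0: a=-2 b=-7/2 c=0 d=1/2
  seg 1: a=-5 b=-2 c=3/2 d=-1/6
S(13/4) = -487/128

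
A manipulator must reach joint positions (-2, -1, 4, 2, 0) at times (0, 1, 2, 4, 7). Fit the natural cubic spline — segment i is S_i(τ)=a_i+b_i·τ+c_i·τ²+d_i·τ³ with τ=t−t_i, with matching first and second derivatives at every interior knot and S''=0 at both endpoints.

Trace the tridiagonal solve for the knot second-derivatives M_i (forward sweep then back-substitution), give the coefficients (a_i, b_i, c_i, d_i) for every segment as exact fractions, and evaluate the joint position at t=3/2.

  seg 0: a=-2 b=-106/321 c=0 d=427/321
  seg 1: a=-1 b=1175/321 c=427/107 d=-851/321
  seg 2: a=4 b=1184/321 c=-424/107 d=1039/1284
  seg 3: a=2 b=-787/321 c=191/214 d=-191/1926
S(3/2) = 1281/856

Δ: Δ0=1, Δ1=5, Δ2=-1, Δ3=-2/3
row 1: diag=4, rhs=24; c'=1/4, d'=6
row 2: denom=6−1·1/4=23/4; d'=(-36−1·6)/(23/4)=-168/23
row 3: denom=10−2·8/23=214/23; d'=(2−2·-168/23)/(214/23)=191/107
back: M3=191/107
back: M2=-168/23−8/23·191/107=-848/107
back: M1=6−1/4·-848/107=854/107
M: M0=0, M1=854/107, M2=-848/107, M3=191/107, M4=0
seg 0: a=-2, c=M0/2=0, d=(M1−M0)/(6·1)=427/321, b=Δ0−h0·(2M0+M1)/6=-106/321
seg 1: a=-1, c=M1/2=427/107, d=(M2−M1)/(6·1)=-851/321, b=Δ1−h1·(2M1+M2)/6=1175/321
seg 2: a=4, c=M2/2=-424/107, d=(M3−M2)/(6·2)=1039/1284, b=Δ2−h2·(2M2+M3)/6=1184/321
seg 3: a=2, c=M3/2=191/214, d=(M4−M3)/(6·3)=-191/1926, b=Δ3−h3·(2M3+M4)/6=-787/321
t_q=3/2 → seg 1, τ=1/2; S=-1+1175/321·τ+427/107·τ²+-851/321·τ³=1281/856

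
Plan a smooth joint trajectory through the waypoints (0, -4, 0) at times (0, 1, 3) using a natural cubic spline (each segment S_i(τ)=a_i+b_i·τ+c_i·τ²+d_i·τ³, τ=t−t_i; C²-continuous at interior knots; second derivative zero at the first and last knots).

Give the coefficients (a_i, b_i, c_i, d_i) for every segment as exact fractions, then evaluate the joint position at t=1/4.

  seg 0: a=0 b=-5 c=0 d=1
  seg 1: a=-4 b=-2 c=3 d=-1/2
S(1/4) = -79/64

Δ: Δ0=-4, Δ1=2
row 1: diag=6, rhs=36; c'=1/3, d'=6
back: M1=6
M: M0=0, M1=6, M2=0
seg 0: a=0, c=M0/2=0, d=(M1−M0)/(6·1)=1, b=Δ0−h0·(2M0+M1)/6=-5
seg 1: a=-4, c=M1/2=3, d=(M2−M1)/(6·2)=-1/2, b=Δ1−h1·(2M1+M2)/6=-2
t_q=1/4 → seg 0, τ=1/4; S=0+-5·τ+0·τ²+1·τ³=-79/64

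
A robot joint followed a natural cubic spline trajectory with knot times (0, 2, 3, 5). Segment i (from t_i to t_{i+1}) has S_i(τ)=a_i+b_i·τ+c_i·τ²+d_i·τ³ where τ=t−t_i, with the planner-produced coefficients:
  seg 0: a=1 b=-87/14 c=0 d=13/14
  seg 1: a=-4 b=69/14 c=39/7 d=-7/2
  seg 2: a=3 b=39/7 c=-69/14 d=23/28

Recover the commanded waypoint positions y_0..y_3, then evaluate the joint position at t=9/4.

y_0 = S_0(0) = a_0 = 1
y_1 = S_1(0) = a_1 = -4
y_2 = S_2(0) = a_2 = 3
y_3 = S_2(2) = 1
t_q=9/4 is in segment 1 (τ=1/4); S_1(τ)=-2217/896

y_0=1 y_1=-4 y_2=3 y_3=1
S(9/4) = -2217/896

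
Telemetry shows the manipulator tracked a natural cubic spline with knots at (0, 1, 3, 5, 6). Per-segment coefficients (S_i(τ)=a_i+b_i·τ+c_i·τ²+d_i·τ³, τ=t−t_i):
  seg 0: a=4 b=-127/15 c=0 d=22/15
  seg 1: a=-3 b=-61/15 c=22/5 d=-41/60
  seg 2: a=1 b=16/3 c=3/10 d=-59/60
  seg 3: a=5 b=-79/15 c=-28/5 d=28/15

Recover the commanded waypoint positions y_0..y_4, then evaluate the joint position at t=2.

y_0 = S_0(0) = a_0 = 4
y_1 = S_1(0) = a_1 = -3
y_2 = S_2(0) = a_2 = 1
y_3 = S_3(0) = a_3 = 5
y_4 = S_3(1) = -4
t_q=2 is in segment 1 (τ=1); S_1(τ)=-67/20

y_0=4 y_1=-3 y_2=1 y_3=5 y_4=-4
S(2) = -67/20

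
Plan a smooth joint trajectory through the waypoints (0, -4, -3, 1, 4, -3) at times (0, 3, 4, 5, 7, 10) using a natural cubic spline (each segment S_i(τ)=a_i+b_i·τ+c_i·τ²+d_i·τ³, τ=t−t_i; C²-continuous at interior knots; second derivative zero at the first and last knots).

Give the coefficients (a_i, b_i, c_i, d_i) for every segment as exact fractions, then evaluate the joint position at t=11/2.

Δ: Δ0=-4/3, Δ1=1, Δ2=4, Δ3=3/2, Δ4=-7/3
row 1: diag=8, rhs=14; c'=1/8, d'=7/4
row 2: denom=4−1·1/8=31/8; d'=(18−1·7/4)/(31/8)=130/31
row 3: denom=6−1·8/31=178/31; d'=(-15−1·130/31)/(178/31)=-595/178
row 4: denom=10−2·31/89=828/89; d'=(-23−2·-595/178)/(828/89)=-121/69
back: M4=-121/69
back: M3=-595/178−31/89·-121/69=-377/138
back: M2=130/31−8/31·-377/138=338/69
back: M1=7/4−1/8·338/69=157/138
M: M0=0, M1=157/138, M2=338/69, M3=-377/138, M4=-121/69, M5=0
seg 0: a=0, c=M0/2=0, d=(M1−M0)/(6·3)=157/2484, b=Δ0−h0·(2M0+M1)/6=-175/92
seg 1: a=-4, c=M1/2=157/276, d=(M2−M1)/(6·1)=173/276, b=Δ1−h1·(2M1+M2)/6=-9/46
seg 2: a=-3, c=M2/2=169/69, d=(M3−M2)/(6·1)=-117/92, b=Δ2−h2·(2M2+M3)/6=779/276
seg 3: a=1, c=M3/2=-377/276, d=(M4−M3)/(6·2)=15/184, b=Δ3−h3·(2M3+M4)/6=539/138
seg 4: a=4, c=M4/2=-121/138, d=(M5−M4)/(6·3)=121/1242, b=Δ4−h4·(2M4+M5)/6=-40/69
t_q=11/2 → seg 3, τ=1/2; S=1+539/138·τ+-377/276·τ²+15/184·τ³=3859/1472

  seg 0: a=0 b=-175/92 c=0 d=157/2484
  seg 1: a=-4 b=-9/46 c=157/276 d=173/276
  seg 2: a=-3 b=779/276 c=169/69 d=-117/92
  seg 3: a=1 b=539/138 c=-377/276 d=15/184
  seg 4: a=4 b=-40/69 c=-121/138 d=121/1242
S(11/2) = 3859/1472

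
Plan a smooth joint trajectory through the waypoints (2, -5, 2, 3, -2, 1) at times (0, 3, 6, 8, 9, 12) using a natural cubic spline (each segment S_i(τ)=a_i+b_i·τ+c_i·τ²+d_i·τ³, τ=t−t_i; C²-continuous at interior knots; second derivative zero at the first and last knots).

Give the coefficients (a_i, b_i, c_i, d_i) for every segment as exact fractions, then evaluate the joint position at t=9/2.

  seg 0: a=2 b=-3841/1074 c=0 d=445/3222
  seg 1: a=-5 b=82/537 c=445/358 d=-1663/9666
  seg 2: a=2 b=3185/1074 c=-164/537 d=-83/179
  seg 3: a=3 b=-4103/1074 c=-1658/537 d=683/358
  seg 4: a=-2 b=-2294/537 c=2831/1074 d=-2831/9666
S(9/2) = -7317/2864

Δ: Δ0=-7/3, Δ1=7/3, Δ2=1/2, Δ3=-5, Δ4=1
row 1: diag=12, rhs=28; c'=1/4, d'=7/3
row 2: denom=10−3·1/4=37/4; d'=(-11−3·7/3)/(37/4)=-72/37
row 3: denom=6−2·8/37=206/37; d'=(-33−2·-72/37)/(206/37)=-1077/206
row 4: denom=8−1·37/206=1611/206; d'=(36−1·-1077/206)/(1611/206)=2831/537
back: M4=2831/537
back: M3=-1077/206−37/206·2831/537=-3316/537
back: M2=-72/37−8/37·-3316/537=-328/537
back: M1=7/3−1/4·-328/537=445/179
M: M0=0, M1=445/179, M2=-328/537, M3=-3316/537, M4=2831/537, M5=0
seg 0: a=2, c=M0/2=0, d=(M1−M0)/(6·3)=445/3222, b=Δ0−h0·(2M0+M1)/6=-3841/1074
seg 1: a=-5, c=M1/2=445/358, d=(M2−M1)/(6·3)=-1663/9666, b=Δ1−h1·(2M1+M2)/6=82/537
seg 2: a=2, c=M2/2=-164/537, d=(M3−M2)/(6·2)=-83/179, b=Δ2−h2·(2M2+M3)/6=3185/1074
seg 3: a=3, c=M3/2=-1658/537, d=(M4−M3)/(6·1)=683/358, b=Δ3−h3·(2M3+M4)/6=-4103/1074
seg 4: a=-2, c=M4/2=2831/1074, d=(M5−M4)/(6·3)=-2831/9666, b=Δ4−h4·(2M4+M5)/6=-2294/537
t_q=9/2 → seg 1, τ=3/2; S=-5+82/537·τ+445/358·τ²+-1663/9666·τ³=-7317/2864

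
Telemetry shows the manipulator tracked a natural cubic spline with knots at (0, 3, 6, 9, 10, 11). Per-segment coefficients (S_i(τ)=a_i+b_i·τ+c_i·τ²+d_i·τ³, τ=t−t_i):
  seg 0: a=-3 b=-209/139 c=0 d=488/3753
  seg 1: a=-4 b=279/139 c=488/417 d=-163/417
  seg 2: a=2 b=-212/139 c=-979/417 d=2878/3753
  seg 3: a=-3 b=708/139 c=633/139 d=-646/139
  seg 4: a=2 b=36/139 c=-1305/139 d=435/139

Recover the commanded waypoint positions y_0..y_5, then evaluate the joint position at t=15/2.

y_0=-3 y_1=-4 y_2=2 y_3=-3 y_4=2 y_5=-4
S(15/2) = -829/278

y_0 = S_0(0) = a_0 = -3
y_1 = S_1(0) = a_1 = -4
y_2 = S_2(0) = a_2 = 2
y_3 = S_3(0) = a_3 = -3
y_4 = S_4(0) = a_4 = 2
y_5 = S_4(1) = -4
t_q=15/2 is in segment 2 (τ=3/2); S_2(τ)=-829/278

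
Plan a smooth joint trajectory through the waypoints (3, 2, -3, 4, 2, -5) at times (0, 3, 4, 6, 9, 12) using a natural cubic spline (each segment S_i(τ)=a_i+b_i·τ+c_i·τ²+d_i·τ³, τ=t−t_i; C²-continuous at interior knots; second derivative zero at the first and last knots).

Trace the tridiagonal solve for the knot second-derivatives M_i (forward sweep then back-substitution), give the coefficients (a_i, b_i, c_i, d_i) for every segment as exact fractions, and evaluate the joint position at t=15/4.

Δ: Δ0=-1/3, Δ1=-5, Δ2=7/2, Δ3=-2/3, Δ4=-7/3
row 1: diag=8, rhs=-28; c'=1/8, d'=-7/2
row 2: denom=6−1·1/8=47/8; d'=(51−1·-7/2)/(47/8)=436/47
row 3: denom=10−2·16/47=438/47; d'=(-25−2·436/47)/(438/47)=-2047/438
row 4: denom=12−3·47/146=1611/146; d'=(-10−3·-2047/438)/(1611/146)=587/1611
back: M4=587/1611
back: M3=-2047/438−47/146·587/1611=-7718/1611
back: M2=436/47−16/47·-7718/1611=17572/1611
back: M1=-7/2−1/8·17572/1611=-7835/1611
M: M0=0, M1=-7835/1611, M2=17572/1611, M3=-7718/1611, M4=587/1611, M5=0
seg 0: a=3, c=M0/2=0, d=(M1−M0)/(6·3)=-7835/28998, b=Δ0−h0·(2M0+M1)/6=6761/3222
seg 1: a=2, c=M1/2=-7835/3222, d=(M2−M1)/(6·1)=941/358, b=Δ1−h1·(2M1+M2)/6=-8372/1611
seg 2: a=-3, c=M2/2=8786/1611, d=(M3−M2)/(6·2)=-1405/1074, b=Δ2−h2·(2M2+M3)/6=-7007/3222
seg 3: a=4, c=M3/2=-3859/1611, d=(M4−M3)/(6·3)=8305/28998, b=Δ3−h3·(2M3+M4)/6=12701/3222
seg 4: a=2, c=M4/2=587/3222, d=(M5−M4)/(6·3)=-587/28998, b=Δ4−h4·(2M4+M5)/6=-4346/1611
t_q=15/4 → seg 1, τ=3/4; S=2+-8372/1611·τ+-7835/3222·τ²+941/358·τ³=-148231/68736

  seg 0: a=3 b=6761/3222 c=0 d=-7835/28998
  seg 1: a=2 b=-8372/1611 c=-7835/3222 d=941/358
  seg 2: a=-3 b=-7007/3222 c=8786/1611 d=-1405/1074
  seg 3: a=4 b=12701/3222 c=-3859/1611 d=8305/28998
  seg 4: a=2 b=-4346/1611 c=587/3222 d=-587/28998
S(15/4) = -148231/68736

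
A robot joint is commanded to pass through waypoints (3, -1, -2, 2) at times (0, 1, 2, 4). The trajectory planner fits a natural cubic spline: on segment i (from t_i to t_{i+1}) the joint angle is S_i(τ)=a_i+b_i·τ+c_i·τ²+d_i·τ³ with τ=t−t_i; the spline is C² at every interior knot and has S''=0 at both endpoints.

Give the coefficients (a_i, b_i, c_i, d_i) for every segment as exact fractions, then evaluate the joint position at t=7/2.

Δ: Δ0=-4, Δ1=-1, Δ2=2
row 1: diag=4, rhs=18; c'=1/4, d'=9/2
row 2: denom=6−1·1/4=23/4; d'=(18−1·9/2)/(23/4)=54/23
back: M2=54/23
back: M1=9/2−1/4·54/23=90/23
M: M0=0, M1=90/23, M2=54/23, M3=0
seg 0: a=3, c=M0/2=0, d=(M1−M0)/(6·1)=15/23, b=Δ0−h0·(2M0+M1)/6=-107/23
seg 1: a=-1, c=M1/2=45/23, d=(M2−M1)/(6·1)=-6/23, b=Δ1−h1·(2M1+M2)/6=-62/23
seg 2: a=-2, c=M2/2=27/23, d=(M3−M2)/(6·2)=-9/46, b=Δ2−h2·(2M2+M3)/6=10/23
t_q=7/2 → seg 2, τ=3/2; S=-2+10/23·τ+27/23·τ²+-9/46·τ³=233/368

  seg 0: a=3 b=-107/23 c=0 d=15/23
  seg 1: a=-1 b=-62/23 c=45/23 d=-6/23
  seg 2: a=-2 b=10/23 c=27/23 d=-9/46
S(7/2) = 233/368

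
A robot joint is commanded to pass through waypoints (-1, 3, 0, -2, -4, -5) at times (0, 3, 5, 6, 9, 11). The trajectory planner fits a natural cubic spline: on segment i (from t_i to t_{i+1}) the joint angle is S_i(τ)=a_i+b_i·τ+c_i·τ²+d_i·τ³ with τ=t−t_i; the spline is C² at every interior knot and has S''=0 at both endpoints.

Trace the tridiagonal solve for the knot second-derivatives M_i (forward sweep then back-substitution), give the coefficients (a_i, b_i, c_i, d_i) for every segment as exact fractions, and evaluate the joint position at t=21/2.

Δ: Δ0=4/3, Δ1=-3/2, Δ2=-2, Δ3=-2/3, Δ4=-1/2
row 1: diag=10, rhs=-17; c'=1/5, d'=-17/10
row 2: denom=6−2·1/5=28/5; d'=(-3−2·-17/10)/(28/5)=1/14
row 3: denom=8−1·5/28=219/28; d'=(8−1·1/14)/(219/28)=74/73
row 4: denom=10−3·28/73=646/73; d'=(1−3·74/73)/(646/73)=-149/646
back: M4=-149/646
back: M3=74/73−28/73·-149/646=356/323
back: M2=1/14−5/28·356/323=-81/646
back: M1=-17/10−1/5·-81/646=-541/323
M: M0=0, M1=-541/323, M2=-81/646, M3=356/323, M4=-149/646, M5=0
seg 0: a=-1, c=M0/2=0, d=(M1−M0)/(6·3)=-541/5814, b=Δ0−h0·(2M0+M1)/6=4207/1938
seg 1: a=3, c=M1/2=-541/646, d=(M2−M1)/(6·2)=1001/7752, b=Δ1−h1·(2M1+M2)/6=-331/969
seg 2: a=0, c=M2/2=-81/1292, d=(M3−M2)/(6·1)=793/3876, b=Δ2−h2·(2M2+M3)/6=-4151/1938
seg 3: a=-2, c=M3/2=178/323, d=(M4−M3)/(6·3)=-287/3876, b=Δ3−h3·(2M3+M4)/6=-377/228
seg 4: a=-4, c=M4/2=-149/1292, d=(M5−M4)/(6·2)=149/7752, b=Δ4−h4·(2M4+M5)/6=-671/1938
t_q=21/2 → seg 4, τ=3/2; S=-4+-671/1938·τ+-149/1292·τ²+149/7752·τ³=-97447/20672

  seg 0: a=-1 b=4207/1938 c=0 d=-541/5814
  seg 1: a=3 b=-331/969 c=-541/646 d=1001/7752
  seg 2: a=0 b=-4151/1938 c=-81/1292 d=793/3876
  seg 3: a=-2 b=-377/228 c=178/323 d=-287/3876
  seg 4: a=-4 b=-671/1938 c=-149/1292 d=149/7752
S(21/2) = -97447/20672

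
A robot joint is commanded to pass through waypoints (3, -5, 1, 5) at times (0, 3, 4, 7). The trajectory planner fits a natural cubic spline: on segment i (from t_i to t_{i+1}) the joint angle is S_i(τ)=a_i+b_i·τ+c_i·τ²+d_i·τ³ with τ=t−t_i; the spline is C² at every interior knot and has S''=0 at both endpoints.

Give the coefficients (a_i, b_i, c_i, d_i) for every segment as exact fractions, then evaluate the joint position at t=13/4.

Δ: Δ0=-8/3, Δ1=6, Δ2=4/3
row 1: diag=8, rhs=52; c'=1/8, d'=13/2
row 2: denom=8−1·1/8=63/8; d'=(-28−1·13/2)/(63/8)=-92/21
back: M2=-92/21
back: M1=13/2−1/8·-92/21=148/21
M: M0=0, M1=148/21, M2=-92/21, M3=0
seg 0: a=3, c=M0/2=0, d=(M1−M0)/(6·3)=74/189, b=Δ0−h0·(2M0+M1)/6=-130/21
seg 1: a=-5, c=M1/2=74/21, d=(M2−M1)/(6·1)=-40/21, b=Δ1−h1·(2M1+M2)/6=92/21
seg 2: a=1, c=M2/2=-46/21, d=(M3−M2)/(6·3)=46/189, b=Δ2−h2·(2M2+M3)/6=40/7
t_q=13/4 → seg 1, τ=1/4; S=-5+92/21·τ+74/21·τ²+-40/21·τ³=-26/7

  seg 0: a=3 b=-130/21 c=0 d=74/189
  seg 1: a=-5 b=92/21 c=74/21 d=-40/21
  seg 2: a=1 b=40/7 c=-46/21 d=46/189
S(13/4) = -26/7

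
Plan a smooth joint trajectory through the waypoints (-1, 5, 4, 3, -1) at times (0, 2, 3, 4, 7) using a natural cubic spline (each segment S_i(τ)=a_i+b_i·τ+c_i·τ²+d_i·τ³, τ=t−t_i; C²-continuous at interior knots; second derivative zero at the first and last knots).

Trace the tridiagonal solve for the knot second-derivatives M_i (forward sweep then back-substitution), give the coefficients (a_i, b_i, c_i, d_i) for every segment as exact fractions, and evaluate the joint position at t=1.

  seg 0: a=-1 b=1174/267 c=0 d=-373/1068
  seg 1: a=5 b=55/267 c=-373/178 d=475/534
  seg 2: a=4 b=-703/534 c=51/89 d=-137/534
  seg 3: a=3 b=-251/267 c=-35/178 d=35/1602
S(1) = 1085/356

Δ: Δ0=3, Δ1=-1, Δ2=-1, Δ3=-4/3
row 1: diag=6, rhs=-24; c'=1/6, d'=-4
row 2: denom=4−1·1/6=23/6; d'=(0−1·-4)/(23/6)=24/23
row 3: denom=8−1·6/23=178/23; d'=(-2−1·24/23)/(178/23)=-35/89
back: M3=-35/89
back: M2=24/23−6/23·-35/89=102/89
back: M1=-4−1/6·102/89=-373/89
M: M0=0, M1=-373/89, M2=102/89, M3=-35/89, M4=0
seg 0: a=-1, c=M0/2=0, d=(M1−M0)/(6·2)=-373/1068, b=Δ0−h0·(2M0+M1)/6=1174/267
seg 1: a=5, c=M1/2=-373/178, d=(M2−M1)/(6·1)=475/534, b=Δ1−h1·(2M1+M2)/6=55/267
seg 2: a=4, c=M2/2=51/89, d=(M3−M2)/(6·1)=-137/534, b=Δ2−h2·(2M2+M3)/6=-703/534
seg 3: a=3, c=M3/2=-35/178, d=(M4−M3)/(6·3)=35/1602, b=Δ3−h3·(2M3+M4)/6=-251/267
t_q=1 → seg 0, τ=1; S=-1+1174/267·τ+0·τ²+-373/1068·τ³=1085/356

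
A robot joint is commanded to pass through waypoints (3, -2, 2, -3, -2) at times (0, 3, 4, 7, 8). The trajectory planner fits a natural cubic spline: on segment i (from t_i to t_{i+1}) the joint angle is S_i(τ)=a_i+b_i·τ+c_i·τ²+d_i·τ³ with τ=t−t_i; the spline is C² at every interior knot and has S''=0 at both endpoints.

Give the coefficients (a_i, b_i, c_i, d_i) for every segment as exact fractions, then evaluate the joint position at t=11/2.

  seg 0: a=3 b=-605/144 c=0 d=365/1296
  seg 1: a=-2 b=245/72 c=365/144 d=-31/16
  seg 2: a=2 b=383/144 c=-59/18 d=793/1296
  seg 3: a=-3 b=-35/72 c=107/48 d=-107/144
S(11/2) = 87/128

Δ: Δ0=-5/3, Δ1=4, Δ2=-5/3, Δ3=1
row 1: diag=8, rhs=34; c'=1/8, d'=17/4
row 2: denom=8−1·1/8=63/8; d'=(-34−1·17/4)/(63/8)=-34/7
row 3: denom=8−3·8/21=48/7; d'=(16−3·-34/7)/(48/7)=107/24
back: M3=107/24
back: M2=-34/7−8/21·107/24=-59/9
back: M1=17/4−1/8·-59/9=365/72
M: M0=0, M1=365/72, M2=-59/9, M3=107/24, M4=0
seg 0: a=3, c=M0/2=0, d=(M1−M0)/(6·3)=365/1296, b=Δ0−h0·(2M0+M1)/6=-605/144
seg 1: a=-2, c=M1/2=365/144, d=(M2−M1)/(6·1)=-31/16, b=Δ1−h1·(2M1+M2)/6=245/72
seg 2: a=2, c=M2/2=-59/18, d=(M3−M2)/(6·3)=793/1296, b=Δ2−h2·(2M2+M3)/6=383/144
seg 3: a=-3, c=M3/2=107/48, d=(M4−M3)/(6·1)=-107/144, b=Δ3−h3·(2M3+M4)/6=-35/72
t_q=11/2 → seg 2, τ=3/2; S=2+383/144·τ+-59/18·τ²+793/1296·τ³=87/128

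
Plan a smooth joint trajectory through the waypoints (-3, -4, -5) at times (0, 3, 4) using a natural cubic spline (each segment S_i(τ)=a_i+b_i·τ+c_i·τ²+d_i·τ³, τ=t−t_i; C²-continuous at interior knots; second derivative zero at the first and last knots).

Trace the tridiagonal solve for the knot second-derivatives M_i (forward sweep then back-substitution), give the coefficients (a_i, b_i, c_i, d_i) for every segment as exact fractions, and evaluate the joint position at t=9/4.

Δ: Δ0=-1/3, Δ1=-1
row 1: diag=8, rhs=-4; c'=1/8, d'=-1/2
back: M1=-1/2
M: M0=0, M1=-1/2, M2=0
seg 0: a=-3, c=M0/2=0, d=(M1−M0)/(6·3)=-1/36, b=Δ0−h0·(2M0+M1)/6=-1/12
seg 1: a=-4, c=M1/2=-1/4, d=(M2−M1)/(6·1)=1/12, b=Δ1−h1·(2M1+M2)/6=-5/6
t_q=9/4 → seg 0, τ=9/4; S=-3+-1/12·τ+0·τ²+-1/36·τ³=-897/256

  seg 0: a=-3 b=-1/12 c=0 d=-1/36
  seg 1: a=-4 b=-5/6 c=-1/4 d=1/12
S(9/4) = -897/256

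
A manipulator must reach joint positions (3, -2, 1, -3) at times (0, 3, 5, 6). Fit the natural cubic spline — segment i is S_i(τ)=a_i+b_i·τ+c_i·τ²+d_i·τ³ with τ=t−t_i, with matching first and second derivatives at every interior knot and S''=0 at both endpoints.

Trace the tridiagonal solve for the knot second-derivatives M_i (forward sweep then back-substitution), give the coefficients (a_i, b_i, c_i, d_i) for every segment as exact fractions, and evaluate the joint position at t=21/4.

Δ: Δ0=-5/3, Δ1=3/2, Δ2=-4
row 1: diag=10, rhs=19; c'=1/5, d'=19/10
row 2: denom=6−2·1/5=28/5; d'=(-33−2·19/10)/(28/5)=-46/7
back: M2=-46/7
back: M1=19/10−1/5·-46/7=45/14
M: M0=0, M1=45/14, M2=-46/7, M3=0
seg 0: a=3, c=M0/2=0, d=(M1−M0)/(6·3)=5/28, b=Δ0−h0·(2M0+M1)/6=-275/84
seg 1: a=-2, c=M1/2=45/28, d=(M2−M1)/(6·2)=-137/168, b=Δ1−h1·(2M1+M2)/6=65/42
seg 2: a=1, c=M2/2=-23/7, d=(M3−M2)/(6·1)=23/21, b=Δ2−h2·(2M2+M3)/6=-38/21
t_q=21/4 → seg 2, τ=1/4; S=1+-38/21·τ+-23/7·τ²+23/21·τ³=23/64

  seg 0: a=3 b=-275/84 c=0 d=5/28
  seg 1: a=-2 b=65/42 c=45/28 d=-137/168
  seg 2: a=1 b=-38/21 c=-23/7 d=23/21
S(21/4) = 23/64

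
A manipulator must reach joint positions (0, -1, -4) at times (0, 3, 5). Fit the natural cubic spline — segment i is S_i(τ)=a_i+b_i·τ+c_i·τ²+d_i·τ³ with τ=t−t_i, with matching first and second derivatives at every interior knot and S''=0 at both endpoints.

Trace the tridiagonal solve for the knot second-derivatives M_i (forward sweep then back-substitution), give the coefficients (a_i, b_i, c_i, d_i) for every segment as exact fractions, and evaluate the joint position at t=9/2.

  seg 0: a=0 b=1/60 c=0 d=-7/180
  seg 1: a=-1 b=-31/30 c=-7/20 d=7/120
S(9/2) = -201/64

Δ: Δ0=-1/3, Δ1=-3/2
row 1: diag=10, rhs=-7; c'=1/5, d'=-7/10
back: M1=-7/10
M: M0=0, M1=-7/10, M2=0
seg 0: a=0, c=M0/2=0, d=(M1−M0)/(6·3)=-7/180, b=Δ0−h0·(2M0+M1)/6=1/60
seg 1: a=-1, c=M1/2=-7/20, d=(M2−M1)/(6·2)=7/120, b=Δ1−h1·(2M1+M2)/6=-31/30
t_q=9/2 → seg 1, τ=3/2; S=-1+-31/30·τ+-7/20·τ²+7/120·τ³=-201/64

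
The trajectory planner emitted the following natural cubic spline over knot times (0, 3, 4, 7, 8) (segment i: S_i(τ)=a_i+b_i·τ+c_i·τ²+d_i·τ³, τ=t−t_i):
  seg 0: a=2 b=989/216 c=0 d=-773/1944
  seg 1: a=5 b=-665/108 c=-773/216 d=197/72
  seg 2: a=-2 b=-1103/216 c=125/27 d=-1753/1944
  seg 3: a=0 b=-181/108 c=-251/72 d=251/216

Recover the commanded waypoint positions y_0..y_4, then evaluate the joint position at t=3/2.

y_0=2 y_1=5 y_2=-2 y_3=0 y_4=-4
S(3/2) = 1445/192

y_0 = S_0(0) = a_0 = 2
y_1 = S_1(0) = a_1 = 5
y_2 = S_2(0) = a_2 = -2
y_3 = S_3(0) = a_3 = 0
y_4 = S_3(1) = -4
t_q=3/2 is in segment 0 (τ=3/2); S_0(τ)=1445/192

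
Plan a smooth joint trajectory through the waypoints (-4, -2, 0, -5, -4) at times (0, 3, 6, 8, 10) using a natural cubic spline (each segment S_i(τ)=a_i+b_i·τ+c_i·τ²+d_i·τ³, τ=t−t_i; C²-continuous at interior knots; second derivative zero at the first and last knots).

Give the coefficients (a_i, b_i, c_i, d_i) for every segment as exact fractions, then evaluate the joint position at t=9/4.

  seg 0: a=-4 b=139/420 c=0 d=47/1260
  seg 1: a=-2 b=281/210 c=47/140 d=-47/252
  seg 2: a=0 b=-101/60 c=-47/35 d=157/336
  seg 3: a=-5 b=-152/105 c=409/280 d=-409/1680
S(9/4) = -3623/1280

Δ: Δ0=2/3, Δ1=2/3, Δ2=-5/2, Δ3=1/2
row 1: diag=12, rhs=0; c'=1/4, d'=0
row 2: denom=10−3·1/4=37/4; d'=(-19−3·0)/(37/4)=-76/37
row 3: denom=8−2·8/37=280/37; d'=(18−2·-76/37)/(280/37)=409/140
back: M3=409/140
back: M2=-76/37−8/37·409/140=-94/35
back: M1=0−1/4·-94/35=47/70
M: M0=0, M1=47/70, M2=-94/35, M3=409/140, M4=0
seg 0: a=-4, c=M0/2=0, d=(M1−M0)/(6·3)=47/1260, b=Δ0−h0·(2M0+M1)/6=139/420
seg 1: a=-2, c=M1/2=47/140, d=(M2−M1)/(6·3)=-47/252, b=Δ1−h1·(2M1+M2)/6=281/210
seg 2: a=0, c=M2/2=-47/35, d=(M3−M2)/(6·2)=157/336, b=Δ2−h2·(2M2+M3)/6=-101/60
seg 3: a=-5, c=M3/2=409/280, d=(M4−M3)/(6·2)=-409/1680, b=Δ3−h3·(2M3+M4)/6=-152/105
t_q=9/4 → seg 0, τ=9/4; S=-4+139/420·τ+0·τ²+47/1260·τ³=-3623/1280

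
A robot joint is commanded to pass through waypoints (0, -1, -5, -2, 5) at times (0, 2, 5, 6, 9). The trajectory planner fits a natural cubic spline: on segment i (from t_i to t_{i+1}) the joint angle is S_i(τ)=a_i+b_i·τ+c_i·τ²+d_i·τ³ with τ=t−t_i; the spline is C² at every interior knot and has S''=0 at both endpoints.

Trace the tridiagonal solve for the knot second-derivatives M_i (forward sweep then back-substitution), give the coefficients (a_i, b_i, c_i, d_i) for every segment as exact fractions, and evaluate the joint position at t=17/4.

Δ: Δ0=-1/2, Δ1=-4/3, Δ2=3, Δ3=7/3
row 1: diag=10, rhs=-5; c'=3/10, d'=-1/2
row 2: denom=8−3·3/10=71/10; d'=(26−3·-1/2)/(71/10)=275/71
row 3: denom=8−1·10/71=558/71; d'=(-4−1·275/71)/(558/71)=-559/558
back: M3=-559/558
back: M2=275/71−10/71·-559/558=1120/279
back: M1=-1/2−3/10·1120/279=-317/186
M: M0=0, M1=-317/186, M2=1120/279, M3=-559/558, M4=0
seg 0: a=0, c=M0/2=0, d=(M1−M0)/(6·2)=-317/2232, b=Δ0−h0·(2M0+M1)/6=19/279
seg 1: a=-1, c=M1/2=-317/372, d=(M2−M1)/(6·3)=3191/10044, b=Δ1−h1·(2M1+M2)/6=-913/558
seg 2: a=-5, c=M2/2=560/279, d=(M3−M2)/(6·1)=-311/372, b=Δ2−h2·(2M2+M3)/6=2041/1116
seg 3: a=-2, c=M3/2=-559/1116, d=(M4−M3)/(6·3)=559/10044, b=Δ3−h3·(2M3+M4)/6=1861/558
t_q=17/4 → seg 1, τ=9/4; S=-1+-913/558·τ+-317/372·τ²+3191/10044·τ³=-42669/7936

  seg 0: a=0 b=19/279 c=0 d=-317/2232
  seg 1: a=-1 b=-913/558 c=-317/372 d=3191/10044
  seg 2: a=-5 b=2041/1116 c=560/279 d=-311/372
  seg 3: a=-2 b=1861/558 c=-559/1116 d=559/10044
S(17/4) = -42669/7936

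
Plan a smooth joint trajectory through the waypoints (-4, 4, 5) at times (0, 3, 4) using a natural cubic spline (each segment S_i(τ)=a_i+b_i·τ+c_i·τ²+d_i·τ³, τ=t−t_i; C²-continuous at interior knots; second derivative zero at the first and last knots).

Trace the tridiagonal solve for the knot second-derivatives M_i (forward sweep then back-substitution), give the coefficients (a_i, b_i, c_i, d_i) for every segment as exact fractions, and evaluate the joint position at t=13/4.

Δ: Δ0=8/3, Δ1=1
row 1: diag=8, rhs=-10; c'=1/8, d'=-5/4
back: M1=-5/4
M: M0=0, M1=-5/4, M2=0
seg 0: a=-4, c=M0/2=0, d=(M1−M0)/(6·3)=-5/72, b=Δ0−h0·(2M0+M1)/6=79/24
seg 1: a=4, c=M1/2=-5/8, d=(M2−M1)/(6·1)=5/24, b=Δ1−h1·(2M1+M2)/6=17/12
t_q=13/4 → seg 1, τ=1/4; S=4+17/12·τ+-5/8·τ²+5/24·τ³=2211/512

  seg 0: a=-4 b=79/24 c=0 d=-5/72
  seg 1: a=4 b=17/12 c=-5/8 d=5/24
S(13/4) = 2211/512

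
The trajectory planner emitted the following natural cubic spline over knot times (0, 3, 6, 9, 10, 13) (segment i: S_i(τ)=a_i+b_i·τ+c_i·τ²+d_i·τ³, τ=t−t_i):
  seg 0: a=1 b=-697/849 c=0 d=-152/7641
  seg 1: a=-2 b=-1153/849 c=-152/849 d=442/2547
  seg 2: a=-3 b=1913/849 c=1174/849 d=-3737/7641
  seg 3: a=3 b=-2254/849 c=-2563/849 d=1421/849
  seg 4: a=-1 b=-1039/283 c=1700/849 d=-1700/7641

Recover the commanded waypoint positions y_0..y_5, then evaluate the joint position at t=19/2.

y_0 = S_0(0) = a_0 = 1
y_1 = S_1(0) = a_1 = -2
y_2 = S_2(0) = a_2 = -3
y_3 = S_3(0) = a_3 = 3
y_4 = S_4(0) = a_4 = -1
y_5 = S_4(3) = 0
t_q=19/2 is in segment 3 (τ=1/2); S_3(τ)=7655/6792

y_0=1 y_1=-2 y_2=-3 y_3=3 y_4=-1 y_5=0
S(19/2) = 7655/6792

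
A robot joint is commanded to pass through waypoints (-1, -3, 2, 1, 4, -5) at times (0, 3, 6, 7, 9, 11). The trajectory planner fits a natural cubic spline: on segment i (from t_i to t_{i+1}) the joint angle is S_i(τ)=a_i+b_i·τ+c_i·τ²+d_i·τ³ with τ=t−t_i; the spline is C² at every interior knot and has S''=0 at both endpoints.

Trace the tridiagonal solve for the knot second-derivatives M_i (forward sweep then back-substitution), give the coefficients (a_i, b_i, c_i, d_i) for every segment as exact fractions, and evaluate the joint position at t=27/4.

Δ: Δ0=-2/3, Δ1=5/3, Δ2=-1, Δ3=3/2, Δ4=-9/2
row 1: diag=12, rhs=14; c'=1/4, d'=7/6
row 2: denom=8−3·1/4=29/4; d'=(-16−3·7/6)/(29/4)=-78/29
row 3: denom=6−1·4/29=170/29; d'=(15−1·-78/29)/(170/29)=513/170
row 4: denom=8−2·29/85=622/85; d'=(-36−2·513/170)/(622/85)=-3573/622
back: M4=-3573/622
back: M3=513/170−29/85·-3573/622=1548/311
back: M2=-78/29−4/29·1548/311=-1050/311
back: M1=7/6−1/4·-1050/311=1876/933
M: M0=0, M1=1876/933, M2=-1050/311, M3=1548/311, M4=-3573/622, M5=0
seg 0: a=-1, c=M0/2=0, d=(M1−M0)/(6·3)=938/8397, b=Δ0−h0·(2M0+M1)/6=-520/311
seg 1: a=-3, c=M1/2=938/933, d=(M2−M1)/(6·3)=-2513/8397, b=Δ1−h1·(2M1+M2)/6=418/311
seg 2: a=2, c=M2/2=-525/311, d=(M3−M2)/(6·1)=433/311, b=Δ2−h2·(2M2+M3)/6=-219/311
seg 3: a=1, c=M3/2=774/311, d=(M4−M3)/(6·2)=-2223/2488, b=Δ3−h3·(2M3+M4)/6=30/311
seg 4: a=4, c=M4/2=-3573/1244, d=(M5−M4)/(6·2)=1191/2488, b=Δ4−h4·(2M4+M5)/6=-417/622
t_q=27/4 → seg 2, τ=3/4; S=2+-219/311·τ+-525/311·τ²+433/311·τ³=22087/19904

  seg 0: a=-1 b=-520/311 c=0 d=938/8397
  seg 1: a=-3 b=418/311 c=938/933 d=-2513/8397
  seg 2: a=2 b=-219/311 c=-525/311 d=433/311
  seg 3: a=1 b=30/311 c=774/311 d=-2223/2488
  seg 4: a=4 b=-417/622 c=-3573/1244 d=1191/2488
S(27/4) = 22087/19904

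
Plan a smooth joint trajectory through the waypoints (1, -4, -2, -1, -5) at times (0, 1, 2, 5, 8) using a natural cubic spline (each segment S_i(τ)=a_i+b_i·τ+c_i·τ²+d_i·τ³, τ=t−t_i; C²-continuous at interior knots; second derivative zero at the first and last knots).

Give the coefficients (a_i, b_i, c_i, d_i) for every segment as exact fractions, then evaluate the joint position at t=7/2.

  seg 0: a=1 b=-48/7 c=0 d=13/7
  seg 1: a=-4 b=-9/7 c=39/7 d=-16/7
  seg 2: a=-2 b=3 c=-9/7 d=25/189
  seg 3: a=-1 b=-8/7 c=-2/21 d=2/189
S(7/2) = 3/56

Δ: Δ0=-5, Δ1=2, Δ2=1/3, Δ3=-4/3
row 1: diag=4, rhs=42; c'=1/4, d'=21/2
row 2: denom=8−1·1/4=31/4; d'=(-10−1·21/2)/(31/4)=-82/31
row 3: denom=12−3·12/31=336/31; d'=(-10−3·-82/31)/(336/31)=-4/21
back: M3=-4/21
back: M2=-82/31−12/31·-4/21=-18/7
back: M1=21/2−1/4·-18/7=78/7
M: M0=0, M1=78/7, M2=-18/7, M3=-4/21, M4=0
seg 0: a=1, c=M0/2=0, d=(M1−M0)/(6·1)=13/7, b=Δ0−h0·(2M0+M1)/6=-48/7
seg 1: a=-4, c=M1/2=39/7, d=(M2−M1)/(6·1)=-16/7, b=Δ1−h1·(2M1+M2)/6=-9/7
seg 2: a=-2, c=M2/2=-9/7, d=(M3−M2)/(6·3)=25/189, b=Δ2−h2·(2M2+M3)/6=3
seg 3: a=-1, c=M3/2=-2/21, d=(M4−M3)/(6·3)=2/189, b=Δ3−h3·(2M3+M4)/6=-8/7
t_q=7/2 → seg 2, τ=3/2; S=-2+3·τ+-9/7·τ²+25/189·τ³=3/56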